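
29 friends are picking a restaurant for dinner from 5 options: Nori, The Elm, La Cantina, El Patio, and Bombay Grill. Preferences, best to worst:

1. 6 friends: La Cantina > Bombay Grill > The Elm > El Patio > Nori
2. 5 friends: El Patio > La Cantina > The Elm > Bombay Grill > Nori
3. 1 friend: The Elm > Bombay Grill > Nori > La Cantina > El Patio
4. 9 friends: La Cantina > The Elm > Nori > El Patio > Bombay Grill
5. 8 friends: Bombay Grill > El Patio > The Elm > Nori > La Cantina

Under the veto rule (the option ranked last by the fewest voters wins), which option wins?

Last-place votes: Nori 11, The Elm 0, La Cantina 8, El Patio 1, Bombay Grill 9.
The Elm is ranked last by the fewest voters, so The Elm wins.

The Elm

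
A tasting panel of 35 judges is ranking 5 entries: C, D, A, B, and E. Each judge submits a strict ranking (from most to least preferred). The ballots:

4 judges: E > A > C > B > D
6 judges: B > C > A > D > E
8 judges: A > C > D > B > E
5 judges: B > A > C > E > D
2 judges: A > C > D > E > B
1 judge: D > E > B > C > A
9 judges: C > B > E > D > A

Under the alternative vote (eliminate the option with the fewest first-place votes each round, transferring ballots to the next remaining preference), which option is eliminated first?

Round 1: C 9, D 1, A 10, B 11, E 4. Eliminate D.

D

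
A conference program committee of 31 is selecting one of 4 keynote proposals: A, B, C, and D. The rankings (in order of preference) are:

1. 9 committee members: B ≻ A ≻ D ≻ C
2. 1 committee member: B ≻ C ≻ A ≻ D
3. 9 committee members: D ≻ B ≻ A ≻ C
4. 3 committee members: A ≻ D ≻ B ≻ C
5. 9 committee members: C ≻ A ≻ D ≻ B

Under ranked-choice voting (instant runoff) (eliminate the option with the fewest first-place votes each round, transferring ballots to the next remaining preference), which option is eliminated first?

Round 1: A 3, B 10, C 9, D 9. Eliminate A.

A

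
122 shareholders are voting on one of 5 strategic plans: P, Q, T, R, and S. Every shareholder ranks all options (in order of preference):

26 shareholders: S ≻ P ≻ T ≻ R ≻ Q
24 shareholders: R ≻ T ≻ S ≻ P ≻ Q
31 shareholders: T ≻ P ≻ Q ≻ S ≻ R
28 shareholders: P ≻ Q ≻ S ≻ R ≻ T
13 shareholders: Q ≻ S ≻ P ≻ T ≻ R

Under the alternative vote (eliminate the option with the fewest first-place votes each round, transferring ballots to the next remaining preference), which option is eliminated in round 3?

P

Round 1: P 28, Q 13, T 31, R 24, S 26. Eliminate Q.
Round 2: P 28, T 31, R 24, S 39. Eliminate R.
Round 3: P 28, T 55, S 39. Eliminate P.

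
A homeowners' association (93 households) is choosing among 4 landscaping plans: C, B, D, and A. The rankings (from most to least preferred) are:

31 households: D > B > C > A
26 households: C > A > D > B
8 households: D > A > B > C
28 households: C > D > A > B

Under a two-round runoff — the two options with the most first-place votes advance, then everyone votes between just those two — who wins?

C

Round 1 first-place votes: C 54, B 0, D 39, A 0.
C and D advance.
Runoff: C is preferred to D by 54 voters; D by 39.
C wins the runoff.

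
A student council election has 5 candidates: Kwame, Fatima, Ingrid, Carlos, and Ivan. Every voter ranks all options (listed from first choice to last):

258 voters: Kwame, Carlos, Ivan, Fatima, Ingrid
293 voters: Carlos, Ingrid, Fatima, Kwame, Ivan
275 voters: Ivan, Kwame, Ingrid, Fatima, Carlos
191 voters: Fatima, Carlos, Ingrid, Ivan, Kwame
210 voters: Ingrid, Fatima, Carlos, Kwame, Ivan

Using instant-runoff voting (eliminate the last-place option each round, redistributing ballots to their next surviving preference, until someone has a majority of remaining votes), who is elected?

Carlos

Round 1: Kwame 258, Fatima 191, Ingrid 210, Carlos 293, Ivan 275. Eliminate Fatima.
Round 2: Kwame 258, Ingrid 210, Carlos 484, Ivan 275. Eliminate Ingrid.
Round 3: Kwame 258, Carlos 694, Ivan 275. Carlos has a majority.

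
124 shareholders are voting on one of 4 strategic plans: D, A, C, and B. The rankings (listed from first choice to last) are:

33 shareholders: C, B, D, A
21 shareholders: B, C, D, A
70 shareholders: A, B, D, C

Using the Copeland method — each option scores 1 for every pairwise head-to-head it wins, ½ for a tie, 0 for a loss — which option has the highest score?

A

D: beats C; loses to A and B → score 1.
A: beats D, C, and B → score 3.
C: loses to D, A, and B → score 0.
B: beats D and C; loses to A → score 2.
A has the best pairwise record.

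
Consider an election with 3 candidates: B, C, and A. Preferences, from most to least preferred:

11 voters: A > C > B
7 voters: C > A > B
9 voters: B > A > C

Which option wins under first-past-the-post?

A

First-place votes: B 9, C 7, A 11.
A has the most first-place votes.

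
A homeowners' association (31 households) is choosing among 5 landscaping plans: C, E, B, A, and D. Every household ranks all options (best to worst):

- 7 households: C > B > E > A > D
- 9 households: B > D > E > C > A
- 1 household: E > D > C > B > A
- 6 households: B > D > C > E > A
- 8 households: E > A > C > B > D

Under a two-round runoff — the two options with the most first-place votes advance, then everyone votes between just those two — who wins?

B

Round 1 first-place votes: C 7, E 9, B 15, A 0, D 0.
B and E advance.
Runoff: B is preferred to E by 22 voters; E by 9.
B wins the runoff.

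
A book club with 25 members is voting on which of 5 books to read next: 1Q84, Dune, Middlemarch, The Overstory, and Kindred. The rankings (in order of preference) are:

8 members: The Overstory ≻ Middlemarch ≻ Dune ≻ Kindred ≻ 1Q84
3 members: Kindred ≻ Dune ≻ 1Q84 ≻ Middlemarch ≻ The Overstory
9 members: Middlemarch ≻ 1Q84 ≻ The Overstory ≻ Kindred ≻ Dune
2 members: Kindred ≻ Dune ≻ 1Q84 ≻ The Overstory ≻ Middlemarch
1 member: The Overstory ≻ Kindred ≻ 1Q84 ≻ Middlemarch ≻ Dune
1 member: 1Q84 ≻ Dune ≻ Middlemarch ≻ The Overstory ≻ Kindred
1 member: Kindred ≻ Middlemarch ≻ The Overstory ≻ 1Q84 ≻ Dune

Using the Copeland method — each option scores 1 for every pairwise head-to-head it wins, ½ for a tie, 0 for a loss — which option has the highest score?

1Q84: beats The Overstory; loses to Dune, Middlemarch, and Kindred → score 1.
Dune: beats 1Q84; loses to Middlemarch, The Overstory, and Kindred → score 1.
Middlemarch: beats 1Q84, Dune, The Overstory, and Kindred → score 4.
The Overstory: beats Dune and Kindred; loses to 1Q84 and Middlemarch → score 2.
Kindred: beats 1Q84 and Dune; loses to Middlemarch and The Overstory → score 2.
Middlemarch has the best pairwise record.

Middlemarch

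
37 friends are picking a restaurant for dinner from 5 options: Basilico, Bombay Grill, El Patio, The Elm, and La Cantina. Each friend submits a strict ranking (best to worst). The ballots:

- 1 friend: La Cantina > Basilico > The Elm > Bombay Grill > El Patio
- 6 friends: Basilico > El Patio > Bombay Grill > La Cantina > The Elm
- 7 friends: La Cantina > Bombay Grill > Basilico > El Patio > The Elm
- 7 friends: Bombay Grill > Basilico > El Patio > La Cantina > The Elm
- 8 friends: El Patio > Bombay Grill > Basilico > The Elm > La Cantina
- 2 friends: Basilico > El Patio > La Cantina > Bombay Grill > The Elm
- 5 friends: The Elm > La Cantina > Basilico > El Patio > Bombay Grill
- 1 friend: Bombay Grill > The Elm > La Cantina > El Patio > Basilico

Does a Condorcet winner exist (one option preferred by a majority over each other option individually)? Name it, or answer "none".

none

Checking pairwise contests:
Bombay Grill beats Basilico 23–14.
El Patio beats Bombay Grill 21–16.
Basilico beats El Patio 28–9.
Basilico beats The Elm 31–6.
Basilico beats La Cantina 23–14.
Every option loses at least one head-to-head, so there is no Condorcet winner.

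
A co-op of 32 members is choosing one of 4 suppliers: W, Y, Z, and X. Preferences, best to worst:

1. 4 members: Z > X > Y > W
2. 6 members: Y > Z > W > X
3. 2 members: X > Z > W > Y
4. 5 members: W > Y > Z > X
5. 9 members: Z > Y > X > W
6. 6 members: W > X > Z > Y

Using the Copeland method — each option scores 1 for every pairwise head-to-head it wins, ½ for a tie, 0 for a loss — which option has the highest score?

Z

W: beats X; loses to Y and Z → score 1.
Y: beats W and X; loses to Z → score 2.
Z: beats W, Y, and X → score 3.
X: loses to W, Y, and Z → score 0.
Z has the best pairwise record.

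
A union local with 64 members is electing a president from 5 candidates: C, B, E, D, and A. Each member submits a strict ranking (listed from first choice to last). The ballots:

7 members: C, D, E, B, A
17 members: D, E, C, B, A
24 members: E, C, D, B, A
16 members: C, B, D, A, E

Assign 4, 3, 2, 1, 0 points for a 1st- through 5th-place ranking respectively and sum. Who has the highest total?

C: 7·4 + 17·2 + 24·3 + 16·4 = 198
B: 7·1 + 17·1 + 24·1 + 16·3 = 96
E: 7·2 + 17·3 + 24·4 + 16·0 = 161
D: 7·3 + 17·4 + 24·2 + 16·2 = 169
A: 7·0 + 17·0 + 24·0 + 16·1 = 16
C has the highest Borda score (198).

C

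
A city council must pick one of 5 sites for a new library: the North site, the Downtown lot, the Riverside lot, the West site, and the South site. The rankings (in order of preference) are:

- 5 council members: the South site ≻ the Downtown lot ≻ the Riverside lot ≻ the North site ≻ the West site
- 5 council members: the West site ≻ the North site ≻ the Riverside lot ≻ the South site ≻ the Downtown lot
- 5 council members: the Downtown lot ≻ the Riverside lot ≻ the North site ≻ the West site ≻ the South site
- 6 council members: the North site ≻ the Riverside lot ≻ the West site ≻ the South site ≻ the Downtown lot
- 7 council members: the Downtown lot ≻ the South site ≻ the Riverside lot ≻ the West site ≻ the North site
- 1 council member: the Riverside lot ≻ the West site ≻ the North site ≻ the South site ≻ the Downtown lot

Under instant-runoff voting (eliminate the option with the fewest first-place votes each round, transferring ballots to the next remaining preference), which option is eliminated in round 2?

Round 1: the North site 6, the Downtown lot 12, the Riverside lot 1, the West site 5, the South site 5. Eliminate the Riverside lot.
Round 2: the North site 6, the Downtown lot 12, the West site 6, the South site 5. Eliminate the South site.

the South site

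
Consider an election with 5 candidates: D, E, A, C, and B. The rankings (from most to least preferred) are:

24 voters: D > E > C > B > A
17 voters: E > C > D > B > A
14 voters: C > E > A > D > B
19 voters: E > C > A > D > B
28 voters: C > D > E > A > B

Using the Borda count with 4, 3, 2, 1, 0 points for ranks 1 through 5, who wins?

D: 24·4 + 17·2 + 14·1 + 19·1 + 28·3 = 247
E: 24·3 + 17·4 + 14·3 + 19·4 + 28·2 = 314
A: 24·0 + 17·0 + 14·2 + 19·2 + 28·1 = 94
C: 24·2 + 17·3 + 14·4 + 19·3 + 28·4 = 324
B: 24·1 + 17·1 + 14·0 + 19·0 + 28·0 = 41
C has the highest Borda score (324).

C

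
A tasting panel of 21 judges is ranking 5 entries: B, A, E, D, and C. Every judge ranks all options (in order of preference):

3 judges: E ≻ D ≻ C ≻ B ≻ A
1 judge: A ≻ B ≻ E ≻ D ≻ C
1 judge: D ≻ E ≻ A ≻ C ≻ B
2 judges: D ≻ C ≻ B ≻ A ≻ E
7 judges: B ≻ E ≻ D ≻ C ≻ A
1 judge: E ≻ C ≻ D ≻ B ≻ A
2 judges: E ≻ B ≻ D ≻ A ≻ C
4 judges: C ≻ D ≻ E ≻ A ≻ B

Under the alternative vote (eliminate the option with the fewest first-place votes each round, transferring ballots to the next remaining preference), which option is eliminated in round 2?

D

Round 1: B 7, A 1, E 6, D 3, C 4. Eliminate A.
Round 2: B 8, E 6, D 3, C 4. Eliminate D.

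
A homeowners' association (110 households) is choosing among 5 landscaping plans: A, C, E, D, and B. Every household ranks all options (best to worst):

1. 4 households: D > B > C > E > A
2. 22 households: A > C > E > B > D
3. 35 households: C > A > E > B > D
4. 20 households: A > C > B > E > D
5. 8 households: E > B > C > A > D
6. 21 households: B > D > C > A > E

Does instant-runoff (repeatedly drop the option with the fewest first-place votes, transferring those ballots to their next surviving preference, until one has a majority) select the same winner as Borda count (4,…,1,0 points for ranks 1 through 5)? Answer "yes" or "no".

Instant-runoff — R1 A 42, C 35, E 8, D 4, B 21 (D out); R2 A 42, C 35, E 8, B 25 (E out); R3 A 42, C 35, B 33 (B out); R4 A 42, C 68 (C winner). Winner: C.
Borda — scores: A 302, C 332, E 170, D 79, B 217. Winner: C.
The two methods agree.

yes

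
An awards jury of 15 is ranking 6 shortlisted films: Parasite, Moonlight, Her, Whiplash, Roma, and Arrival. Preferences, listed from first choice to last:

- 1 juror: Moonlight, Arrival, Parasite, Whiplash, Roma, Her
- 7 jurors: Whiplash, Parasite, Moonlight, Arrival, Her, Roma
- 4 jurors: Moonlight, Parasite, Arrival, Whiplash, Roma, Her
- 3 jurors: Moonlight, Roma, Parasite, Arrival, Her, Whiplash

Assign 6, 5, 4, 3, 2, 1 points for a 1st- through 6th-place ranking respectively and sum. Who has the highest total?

Moonlight

Parasite: 1·4 + 7·5 + 4·5 + 3·4 = 71
Moonlight: 1·6 + 7·4 + 4·6 + 3·6 = 76
Her: 1·1 + 7·2 + 4·1 + 3·2 = 25
Whiplash: 1·3 + 7·6 + 4·3 + 3·1 = 60
Roma: 1·2 + 7·1 + 4·2 + 3·5 = 32
Arrival: 1·5 + 7·3 + 4·4 + 3·3 = 51
Moonlight has the highest Borda score (76).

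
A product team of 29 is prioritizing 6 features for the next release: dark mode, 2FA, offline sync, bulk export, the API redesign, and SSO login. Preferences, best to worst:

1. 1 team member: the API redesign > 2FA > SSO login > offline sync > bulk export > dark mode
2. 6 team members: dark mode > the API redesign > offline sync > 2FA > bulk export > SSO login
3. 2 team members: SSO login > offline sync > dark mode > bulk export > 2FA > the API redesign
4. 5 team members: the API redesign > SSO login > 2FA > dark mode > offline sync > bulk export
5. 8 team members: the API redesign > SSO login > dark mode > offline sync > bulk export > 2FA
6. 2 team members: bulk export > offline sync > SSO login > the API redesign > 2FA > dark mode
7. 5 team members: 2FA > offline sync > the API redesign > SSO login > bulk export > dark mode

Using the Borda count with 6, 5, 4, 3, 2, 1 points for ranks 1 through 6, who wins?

the API redesign

dark mode: 1·1 + 6·6 + 2·4 + 5·3 + 8·4 + 2·1 + 5·1 = 99
2FA: 1·5 + 6·3 + 2·2 + 5·4 + 8·1 + 2·2 + 5·6 = 89
offline sync: 1·3 + 6·4 + 2·5 + 5·2 + 8·3 + 2·5 + 5·5 = 106
bulk export: 1·2 + 6·2 + 2·3 + 5·1 + 8·2 + 2·6 + 5·2 = 63
the API redesign: 1·6 + 6·5 + 2·1 + 5·6 + 8·6 + 2·3 + 5·4 = 142
SSO login: 1·4 + 6·1 + 2·6 + 5·5 + 8·5 + 2·4 + 5·3 = 110
the API redesign has the highest Borda score (142).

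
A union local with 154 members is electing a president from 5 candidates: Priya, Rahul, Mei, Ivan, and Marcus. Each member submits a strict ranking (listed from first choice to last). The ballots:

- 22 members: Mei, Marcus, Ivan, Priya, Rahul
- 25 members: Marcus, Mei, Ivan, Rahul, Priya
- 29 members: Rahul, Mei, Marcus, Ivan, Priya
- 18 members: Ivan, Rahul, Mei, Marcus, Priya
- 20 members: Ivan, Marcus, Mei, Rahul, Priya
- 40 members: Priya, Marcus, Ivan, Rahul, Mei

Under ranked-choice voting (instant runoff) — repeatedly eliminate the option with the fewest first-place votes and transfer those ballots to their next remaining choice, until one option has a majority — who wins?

Round 1: Priya 40, Rahul 29, Mei 22, Ivan 38, Marcus 25. Eliminate Mei.
Round 2: Priya 40, Rahul 29, Ivan 38, Marcus 47. Eliminate Rahul.
Round 3: Priya 40, Ivan 38, Marcus 76. Eliminate Ivan.
Round 4: Priya 40, Marcus 114. Marcus has a majority.

Marcus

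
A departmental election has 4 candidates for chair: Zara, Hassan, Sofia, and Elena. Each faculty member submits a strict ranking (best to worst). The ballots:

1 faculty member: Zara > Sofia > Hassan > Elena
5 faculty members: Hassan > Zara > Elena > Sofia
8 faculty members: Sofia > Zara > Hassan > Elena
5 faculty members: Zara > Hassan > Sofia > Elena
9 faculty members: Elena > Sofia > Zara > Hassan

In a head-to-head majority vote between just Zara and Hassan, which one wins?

Zara

Voters preferring Zara to Hassan: 23; preferring Hassan to Zara: 5.
Zara wins the head-to-head.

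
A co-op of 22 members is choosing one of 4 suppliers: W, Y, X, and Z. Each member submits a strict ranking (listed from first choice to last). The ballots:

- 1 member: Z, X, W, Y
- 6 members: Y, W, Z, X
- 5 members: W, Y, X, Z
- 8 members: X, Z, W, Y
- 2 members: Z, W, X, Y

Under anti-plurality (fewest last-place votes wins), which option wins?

W

Last-place votes: W 0, Y 11, X 6, Z 5.
W is ranked last by the fewest voters, so W wins.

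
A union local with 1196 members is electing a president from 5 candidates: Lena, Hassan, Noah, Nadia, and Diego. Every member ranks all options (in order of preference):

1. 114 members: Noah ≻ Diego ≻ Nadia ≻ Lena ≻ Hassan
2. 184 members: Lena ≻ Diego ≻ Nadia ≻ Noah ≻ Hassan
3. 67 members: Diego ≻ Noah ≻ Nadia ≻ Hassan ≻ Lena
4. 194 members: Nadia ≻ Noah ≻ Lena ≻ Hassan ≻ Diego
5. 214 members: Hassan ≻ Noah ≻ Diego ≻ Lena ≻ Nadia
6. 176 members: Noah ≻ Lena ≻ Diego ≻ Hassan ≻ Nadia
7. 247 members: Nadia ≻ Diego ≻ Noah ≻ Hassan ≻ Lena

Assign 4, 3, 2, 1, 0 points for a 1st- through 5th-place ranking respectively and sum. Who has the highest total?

Lena: 114·1 + 184·4 + 67·0 + 194·2 + 214·1 + 176·3 + 247·0 = 1980
Hassan: 114·0 + 184·0 + 67·1 + 194·1 + 214·4 + 176·1 + 247·1 = 1540
Noah: 114·4 + 184·1 + 67·3 + 194·3 + 214·3 + 176·4 + 247·2 = 3263
Nadia: 114·2 + 184·2 + 67·2 + 194·4 + 214·0 + 176·0 + 247·4 = 2494
Diego: 114·3 + 184·3 + 67·4 + 194·0 + 214·2 + 176·2 + 247·3 = 2683
Noah has the highest Borda score (3263).

Noah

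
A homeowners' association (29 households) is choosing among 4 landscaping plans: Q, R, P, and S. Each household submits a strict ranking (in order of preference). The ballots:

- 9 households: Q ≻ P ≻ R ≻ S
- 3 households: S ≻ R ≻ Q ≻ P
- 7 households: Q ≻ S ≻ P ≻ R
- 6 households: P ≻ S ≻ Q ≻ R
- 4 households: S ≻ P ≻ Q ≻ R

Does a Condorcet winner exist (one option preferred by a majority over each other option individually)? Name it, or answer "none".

Q vs R: 26–3 for Q.
Q vs P: 19–10 for Q.
Q vs S: 16–13 for Q.
Q beats every other option head-to-head.

Q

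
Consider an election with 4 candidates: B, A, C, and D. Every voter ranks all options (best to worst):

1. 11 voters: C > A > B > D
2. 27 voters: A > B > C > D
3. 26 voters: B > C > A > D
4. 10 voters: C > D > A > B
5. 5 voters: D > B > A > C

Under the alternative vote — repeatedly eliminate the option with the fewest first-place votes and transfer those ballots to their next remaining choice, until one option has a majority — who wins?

Round 1: B 26, A 27, C 21, D 5. Eliminate D.
Round 2: B 31, A 27, C 21. Eliminate C.
Round 3: B 31, A 48. A has a majority.

A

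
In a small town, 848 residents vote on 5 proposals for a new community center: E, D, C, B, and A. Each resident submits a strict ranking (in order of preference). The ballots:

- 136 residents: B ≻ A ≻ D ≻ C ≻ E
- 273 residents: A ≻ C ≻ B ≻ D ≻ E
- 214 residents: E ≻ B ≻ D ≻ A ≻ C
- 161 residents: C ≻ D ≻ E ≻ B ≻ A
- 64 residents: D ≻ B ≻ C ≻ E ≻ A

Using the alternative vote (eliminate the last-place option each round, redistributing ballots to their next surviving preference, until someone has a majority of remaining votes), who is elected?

E

Round 1: E 214, D 64, C 161, B 136, A 273. Eliminate D.
Round 2: E 214, C 161, B 200, A 273. Eliminate C.
Round 3: E 375, B 200, A 273. Eliminate B.
Round 4: E 439, A 409. E has a majority.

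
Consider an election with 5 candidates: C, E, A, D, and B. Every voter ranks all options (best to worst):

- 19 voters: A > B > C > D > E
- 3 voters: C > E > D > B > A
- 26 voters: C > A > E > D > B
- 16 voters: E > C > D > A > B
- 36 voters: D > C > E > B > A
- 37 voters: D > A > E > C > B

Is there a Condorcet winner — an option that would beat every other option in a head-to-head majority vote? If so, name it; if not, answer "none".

D

D vs C: 73–64 for D.
D vs E: 92–45 for D.
D vs A: 92–45 for D.
D vs B: 118–19 for D.
D beats every other option head-to-head.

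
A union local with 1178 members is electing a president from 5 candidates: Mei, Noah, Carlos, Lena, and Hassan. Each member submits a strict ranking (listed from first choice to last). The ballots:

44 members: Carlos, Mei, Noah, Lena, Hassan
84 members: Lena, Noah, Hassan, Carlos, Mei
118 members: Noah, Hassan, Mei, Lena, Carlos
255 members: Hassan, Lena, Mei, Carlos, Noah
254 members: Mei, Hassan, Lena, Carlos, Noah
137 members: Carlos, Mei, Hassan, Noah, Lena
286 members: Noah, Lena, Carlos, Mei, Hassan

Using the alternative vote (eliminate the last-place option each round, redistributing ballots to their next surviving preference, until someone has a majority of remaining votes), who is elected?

Mei

Round 1: Mei 254, Noah 404, Carlos 181, Lena 84, Hassan 255. Eliminate Lena.
Round 2: Mei 254, Noah 488, Carlos 181, Hassan 255. Eliminate Carlos.
Round 3: Mei 435, Noah 488, Hassan 255. Eliminate Hassan.
Round 4: Mei 690, Noah 488. Mei has a majority.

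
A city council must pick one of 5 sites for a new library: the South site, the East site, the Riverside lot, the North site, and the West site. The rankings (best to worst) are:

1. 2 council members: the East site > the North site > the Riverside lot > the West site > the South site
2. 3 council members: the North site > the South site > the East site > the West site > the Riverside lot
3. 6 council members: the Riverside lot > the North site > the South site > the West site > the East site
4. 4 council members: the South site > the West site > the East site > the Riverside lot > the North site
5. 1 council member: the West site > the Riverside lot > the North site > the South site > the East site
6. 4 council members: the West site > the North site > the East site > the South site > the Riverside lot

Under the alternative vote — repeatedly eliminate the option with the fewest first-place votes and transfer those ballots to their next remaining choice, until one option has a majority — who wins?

Round 1: the South site 4, the East site 2, the Riverside lot 6, the North site 3, the West site 5. Eliminate the East site.
Round 2: the South site 4, the Riverside lot 6, the North site 5, the West site 5. Eliminate the South site.
Round 3: the Riverside lot 6, the North site 5, the West site 9. Eliminate the North site.
Round 4: the Riverside lot 8, the West site 12. The West site has a majority.

the West site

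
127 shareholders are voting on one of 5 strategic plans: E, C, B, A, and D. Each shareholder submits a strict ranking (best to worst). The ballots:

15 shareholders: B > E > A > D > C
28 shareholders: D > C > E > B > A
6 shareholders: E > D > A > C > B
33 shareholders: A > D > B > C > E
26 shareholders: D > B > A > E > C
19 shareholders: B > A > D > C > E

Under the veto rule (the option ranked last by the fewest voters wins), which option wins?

Last-place votes: E 52, C 41, B 6, A 28, D 0.
D is ranked last by the fewest voters, so D wins.

D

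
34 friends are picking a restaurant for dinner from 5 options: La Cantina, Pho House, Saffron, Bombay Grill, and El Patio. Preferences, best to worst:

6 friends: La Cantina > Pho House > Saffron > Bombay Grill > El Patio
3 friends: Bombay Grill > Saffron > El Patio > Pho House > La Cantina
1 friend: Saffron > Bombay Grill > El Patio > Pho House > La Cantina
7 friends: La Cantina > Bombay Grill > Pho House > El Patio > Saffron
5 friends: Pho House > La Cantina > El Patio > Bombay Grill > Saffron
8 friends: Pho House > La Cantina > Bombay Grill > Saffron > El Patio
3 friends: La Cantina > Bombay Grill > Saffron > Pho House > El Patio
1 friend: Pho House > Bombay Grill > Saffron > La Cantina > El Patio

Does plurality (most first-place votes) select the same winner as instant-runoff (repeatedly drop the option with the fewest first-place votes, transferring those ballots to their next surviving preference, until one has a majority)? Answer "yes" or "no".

Plurality — first-place votes: La Cantina 16, Pho House 14, Saffron 1, Bombay Grill 3, El Patio 0. Winner: La Cantina.
Instant-runoff — R1 La Cantina 16, Pho House 14, Saffron 1, Bombay Grill 3, El Patio 0 (El Patio out); R2 La Cantina 16, Pho House 14, Saffron 1, Bombay Grill 3 (Saffron out); R3 La Cantina 16, Pho House 14, Bombay Grill 4 (Bombay Grill out); R4 La Cantina 16, Pho House 18 (Pho House winner). Winner: Pho House.
The two methods disagree.

no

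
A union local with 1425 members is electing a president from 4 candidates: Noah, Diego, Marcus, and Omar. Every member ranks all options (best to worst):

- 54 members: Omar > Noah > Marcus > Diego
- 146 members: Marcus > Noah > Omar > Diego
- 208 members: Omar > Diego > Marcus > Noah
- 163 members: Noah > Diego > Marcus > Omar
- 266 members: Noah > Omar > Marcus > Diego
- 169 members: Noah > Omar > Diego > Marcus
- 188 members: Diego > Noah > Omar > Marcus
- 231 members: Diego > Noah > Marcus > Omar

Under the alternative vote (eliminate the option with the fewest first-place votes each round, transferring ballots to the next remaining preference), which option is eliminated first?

Round 1: Noah 598, Diego 419, Marcus 146, Omar 262. Eliminate Marcus.

Marcus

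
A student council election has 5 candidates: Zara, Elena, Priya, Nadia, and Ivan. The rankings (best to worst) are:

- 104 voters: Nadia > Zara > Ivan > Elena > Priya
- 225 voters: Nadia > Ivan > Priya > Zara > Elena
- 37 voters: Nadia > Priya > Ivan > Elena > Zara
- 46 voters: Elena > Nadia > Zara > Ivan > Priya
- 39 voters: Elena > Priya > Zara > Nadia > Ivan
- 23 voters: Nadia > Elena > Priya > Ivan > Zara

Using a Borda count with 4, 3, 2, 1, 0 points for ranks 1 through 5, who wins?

Zara: 104·3 + 225·1 + 37·0 + 46·2 + 39·2 + 23·0 = 707
Elena: 104·1 + 225·0 + 37·1 + 46·4 + 39·4 + 23·3 = 550
Priya: 104·0 + 225·2 + 37·3 + 46·0 + 39·3 + 23·2 = 724
Nadia: 104·4 + 225·4 + 37·4 + 46·3 + 39·1 + 23·4 = 1733
Ivan: 104·2 + 225·3 + 37·2 + 46·1 + 39·0 + 23·1 = 1026
Nadia has the highest Borda score (1733).

Nadia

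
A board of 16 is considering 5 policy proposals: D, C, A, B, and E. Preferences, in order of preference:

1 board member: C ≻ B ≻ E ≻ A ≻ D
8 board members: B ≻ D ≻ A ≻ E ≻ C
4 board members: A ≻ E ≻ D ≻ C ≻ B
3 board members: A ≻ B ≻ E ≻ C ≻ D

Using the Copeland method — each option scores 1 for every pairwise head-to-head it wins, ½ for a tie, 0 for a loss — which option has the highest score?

B

D: beats C; ties A and E; loses to B → score 2.
C: loses to D, A, B, and E → score 0.
A: beats C and E; ties D; loses to B → score 2.5.
B: beats D, C, A, and E → score 4.
E: beats C; ties D; loses to A and B → score 1.5.
B has the best pairwise record.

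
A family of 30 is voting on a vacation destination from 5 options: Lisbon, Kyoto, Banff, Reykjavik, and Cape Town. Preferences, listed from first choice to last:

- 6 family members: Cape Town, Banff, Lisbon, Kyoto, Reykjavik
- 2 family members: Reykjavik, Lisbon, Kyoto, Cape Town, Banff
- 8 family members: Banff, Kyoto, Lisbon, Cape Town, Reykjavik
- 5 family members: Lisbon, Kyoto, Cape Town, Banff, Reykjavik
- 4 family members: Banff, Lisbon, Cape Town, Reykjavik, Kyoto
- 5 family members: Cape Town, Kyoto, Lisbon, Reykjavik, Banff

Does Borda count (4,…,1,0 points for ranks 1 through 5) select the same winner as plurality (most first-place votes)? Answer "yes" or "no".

Borda — scores: Lisbon 76, Kyoto 64, Banff 71, Reykjavik 17, Cape Town 72. Winner: Lisbon.
Plurality — first-place votes: Lisbon 5, Kyoto 0, Banff 12, Reykjavik 2, Cape Town 11. Winner: Banff.
The two methods disagree.

no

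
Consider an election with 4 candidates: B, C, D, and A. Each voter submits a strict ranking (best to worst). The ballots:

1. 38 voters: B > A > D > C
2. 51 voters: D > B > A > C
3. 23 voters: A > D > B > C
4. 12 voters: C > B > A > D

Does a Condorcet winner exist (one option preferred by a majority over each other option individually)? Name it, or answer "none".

none

Checking pairwise contests:
D beats B 74–50.
B beats C 112–12.
A beats D 73–51.
B beats A 101–23.
Every option loses at least one head-to-head, so there is no Condorcet winner.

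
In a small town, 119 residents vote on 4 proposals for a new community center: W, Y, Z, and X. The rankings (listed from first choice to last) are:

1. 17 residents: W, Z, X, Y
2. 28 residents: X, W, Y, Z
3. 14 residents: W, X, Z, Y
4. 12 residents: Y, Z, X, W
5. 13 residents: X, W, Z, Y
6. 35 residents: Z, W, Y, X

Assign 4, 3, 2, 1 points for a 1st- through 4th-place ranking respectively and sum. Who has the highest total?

W: 17·4 + 28·3 + 14·4 + 12·1 + 13·3 + 35·3 = 364
Y: 17·1 + 28·2 + 14·1 + 12·4 + 13·1 + 35·2 = 218
Z: 17·3 + 28·1 + 14·2 + 12·3 + 13·2 + 35·4 = 309
X: 17·2 + 28·4 + 14·3 + 12·2 + 13·4 + 35·1 = 299
W has the highest Borda score (364).

W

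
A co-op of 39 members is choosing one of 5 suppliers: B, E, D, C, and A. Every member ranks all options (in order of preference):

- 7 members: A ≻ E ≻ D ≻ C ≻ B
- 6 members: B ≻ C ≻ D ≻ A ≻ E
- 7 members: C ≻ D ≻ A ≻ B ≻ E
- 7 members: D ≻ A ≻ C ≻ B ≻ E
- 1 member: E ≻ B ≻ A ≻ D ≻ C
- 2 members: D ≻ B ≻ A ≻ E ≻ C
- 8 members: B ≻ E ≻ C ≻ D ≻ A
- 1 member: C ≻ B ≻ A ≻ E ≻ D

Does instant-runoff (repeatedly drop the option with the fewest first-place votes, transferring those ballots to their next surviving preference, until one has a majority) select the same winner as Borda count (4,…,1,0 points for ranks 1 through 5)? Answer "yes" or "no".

yes

Instant-runoff — R1 B 14, E 1, D 9, C 8, A 7 (E out); R2 B 15, D 9, C 8, A 7 (A out); R3 B 15, D 16, C 8 (C out); R4 B 16, D 23 (D winner). Winner: D.
Borda — scores: B 82, E 52, D 92, C 87, A 77. Winner: D.
The two methods agree.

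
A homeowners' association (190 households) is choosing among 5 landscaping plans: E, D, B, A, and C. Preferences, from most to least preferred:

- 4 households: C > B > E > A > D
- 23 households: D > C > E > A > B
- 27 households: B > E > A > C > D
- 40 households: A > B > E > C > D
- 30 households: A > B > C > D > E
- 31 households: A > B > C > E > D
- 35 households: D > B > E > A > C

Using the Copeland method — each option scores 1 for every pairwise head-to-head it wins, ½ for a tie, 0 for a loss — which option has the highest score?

E: beats D and C; loses to B and A → score 2.
D: loses to E, B, A, and C → score 0.
B: beats E, D, and C; loses to A → score 3.
A: beats E, D, B, and C → score 4.
C: beats D; loses to E, B, and A → score 1.
A has the best pairwise record.

A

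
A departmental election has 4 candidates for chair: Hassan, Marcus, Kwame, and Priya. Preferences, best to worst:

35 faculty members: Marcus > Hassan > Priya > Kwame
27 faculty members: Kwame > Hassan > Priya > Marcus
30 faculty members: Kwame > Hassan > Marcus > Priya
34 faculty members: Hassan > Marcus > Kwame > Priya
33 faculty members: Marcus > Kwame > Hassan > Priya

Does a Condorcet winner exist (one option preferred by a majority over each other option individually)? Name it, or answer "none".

Checking pairwise contests:
Kwame beats Hassan 90–69.
Hassan beats Marcus 91–68.
Marcus beats Kwame 102–57.
Hassan beats Priya 159–0.
Every option loses at least one head-to-head, so there is no Condorcet winner.

none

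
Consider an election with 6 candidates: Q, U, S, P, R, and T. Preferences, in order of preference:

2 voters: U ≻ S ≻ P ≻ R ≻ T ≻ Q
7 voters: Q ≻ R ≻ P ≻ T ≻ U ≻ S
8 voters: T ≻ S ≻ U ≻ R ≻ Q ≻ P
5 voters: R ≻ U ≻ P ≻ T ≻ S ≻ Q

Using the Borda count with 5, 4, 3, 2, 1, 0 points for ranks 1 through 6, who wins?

Q: 2·0 + 7·5 + 8·1 + 5·0 = 43
U: 2·5 + 7·1 + 8·3 + 5·4 = 61
S: 2·4 + 7·0 + 8·4 + 5·1 = 45
P: 2·3 + 7·3 + 8·0 + 5·3 = 42
R: 2·2 + 7·4 + 8·2 + 5·5 = 73
T: 2·1 + 7·2 + 8·5 + 5·2 = 66
R has the highest Borda score (73).

R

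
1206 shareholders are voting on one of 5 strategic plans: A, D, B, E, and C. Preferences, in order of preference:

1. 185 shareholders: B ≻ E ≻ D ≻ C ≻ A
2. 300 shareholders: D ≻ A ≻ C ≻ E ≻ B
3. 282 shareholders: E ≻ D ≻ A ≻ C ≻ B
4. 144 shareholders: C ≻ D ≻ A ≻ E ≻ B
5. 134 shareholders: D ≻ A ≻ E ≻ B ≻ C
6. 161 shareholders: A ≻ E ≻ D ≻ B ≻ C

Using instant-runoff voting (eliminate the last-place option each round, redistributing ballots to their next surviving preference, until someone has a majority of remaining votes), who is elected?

Round 1: A 161, D 434, B 185, E 282, C 144. Eliminate C.
Round 2: A 161, D 578, B 185, E 282. Eliminate A.
Round 3: D 578, B 185, E 443. Eliminate B.
Round 4: D 578, E 628. E has a majority.

E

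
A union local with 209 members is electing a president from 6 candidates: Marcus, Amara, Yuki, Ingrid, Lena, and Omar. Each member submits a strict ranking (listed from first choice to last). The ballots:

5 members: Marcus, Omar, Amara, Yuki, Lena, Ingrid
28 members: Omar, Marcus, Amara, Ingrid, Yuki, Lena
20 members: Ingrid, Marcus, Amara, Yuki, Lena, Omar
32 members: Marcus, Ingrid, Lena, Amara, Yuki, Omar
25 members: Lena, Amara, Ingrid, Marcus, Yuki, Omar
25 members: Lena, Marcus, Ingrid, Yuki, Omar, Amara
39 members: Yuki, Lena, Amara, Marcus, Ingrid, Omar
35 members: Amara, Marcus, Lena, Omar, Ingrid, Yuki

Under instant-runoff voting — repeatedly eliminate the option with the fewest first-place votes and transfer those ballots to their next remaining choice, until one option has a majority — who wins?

Marcus

Round 1: Marcus 37, Amara 35, Yuki 39, Ingrid 20, Lena 50, Omar 28. Eliminate Ingrid.
Round 2: Marcus 57, Amara 35, Yuki 39, Lena 50, Omar 28. Eliminate Omar.
Round 3: Marcus 85, Amara 35, Yuki 39, Lena 50. Eliminate Amara.
Round 4: Marcus 120, Yuki 39, Lena 50. Marcus has a majority.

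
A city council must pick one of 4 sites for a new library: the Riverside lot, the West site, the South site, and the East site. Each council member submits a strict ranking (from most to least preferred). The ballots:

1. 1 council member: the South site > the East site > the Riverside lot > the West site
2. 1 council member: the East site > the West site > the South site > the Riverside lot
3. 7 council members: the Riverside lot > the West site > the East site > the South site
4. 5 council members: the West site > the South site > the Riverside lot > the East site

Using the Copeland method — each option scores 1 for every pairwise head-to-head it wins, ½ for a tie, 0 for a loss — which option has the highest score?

the Riverside lot

the Riverside lot: beats the West site and the East site; ties the South site → score 2.5.
the West site: beats the South site and the East site; loses to the Riverside lot → score 2.
the South site: ties the Riverside lot; loses to the West site and the East site → score 0.5.
the East site: beats the South site; loses to the Riverside lot and the West site → score 1.
the Riverside lot has the best pairwise record.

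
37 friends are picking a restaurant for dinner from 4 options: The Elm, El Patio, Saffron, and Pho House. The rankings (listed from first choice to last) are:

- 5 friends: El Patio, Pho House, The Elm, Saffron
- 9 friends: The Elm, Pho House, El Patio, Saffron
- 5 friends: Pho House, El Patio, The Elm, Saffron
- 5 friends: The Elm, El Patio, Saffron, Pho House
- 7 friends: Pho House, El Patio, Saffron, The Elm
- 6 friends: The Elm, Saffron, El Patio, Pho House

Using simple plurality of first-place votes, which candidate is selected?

First-place votes: The Elm 20, El Patio 5, Saffron 0, Pho House 12.
The Elm has the most first-place votes.

The Elm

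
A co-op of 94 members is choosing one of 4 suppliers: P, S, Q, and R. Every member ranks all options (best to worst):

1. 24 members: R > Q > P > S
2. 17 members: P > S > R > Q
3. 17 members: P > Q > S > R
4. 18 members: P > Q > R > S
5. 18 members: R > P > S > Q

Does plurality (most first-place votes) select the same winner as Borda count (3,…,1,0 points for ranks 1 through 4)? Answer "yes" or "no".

yes

Plurality — first-place votes: P 52, S 0, Q 0, R 42. Winner: P.
Borda — scores: P 216, S 69, Q 118, R 161. Winner: P.
The two methods agree.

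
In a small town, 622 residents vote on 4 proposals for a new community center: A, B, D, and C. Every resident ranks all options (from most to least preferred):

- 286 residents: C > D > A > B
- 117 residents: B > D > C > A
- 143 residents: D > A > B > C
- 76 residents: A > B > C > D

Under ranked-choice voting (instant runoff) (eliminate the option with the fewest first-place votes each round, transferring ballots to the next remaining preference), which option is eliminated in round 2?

D

Round 1: A 76, B 117, D 143, C 286. Eliminate A.
Round 2: B 193, D 143, C 286. Eliminate D.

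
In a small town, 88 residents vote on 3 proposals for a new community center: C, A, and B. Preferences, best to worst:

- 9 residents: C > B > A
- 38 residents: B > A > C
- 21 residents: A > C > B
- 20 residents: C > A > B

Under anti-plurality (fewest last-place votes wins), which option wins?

A

Last-place votes: C 38, A 9, B 41.
A is ranked last by the fewest voters, so A wins.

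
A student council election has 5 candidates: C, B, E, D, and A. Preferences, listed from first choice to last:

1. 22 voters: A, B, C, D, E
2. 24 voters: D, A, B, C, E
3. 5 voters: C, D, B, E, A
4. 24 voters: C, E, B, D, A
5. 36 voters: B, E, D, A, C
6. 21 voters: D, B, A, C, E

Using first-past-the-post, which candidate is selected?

First-place votes: C 29, B 36, E 0, D 45, A 22.
D has the most first-place votes.

D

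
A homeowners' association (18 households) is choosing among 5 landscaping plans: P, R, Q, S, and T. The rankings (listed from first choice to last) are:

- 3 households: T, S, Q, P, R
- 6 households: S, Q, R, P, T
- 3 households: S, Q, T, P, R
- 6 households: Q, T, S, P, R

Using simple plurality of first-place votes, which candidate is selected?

First-place votes: P 0, R 0, Q 6, S 9, T 3.
S has the most first-place votes.

S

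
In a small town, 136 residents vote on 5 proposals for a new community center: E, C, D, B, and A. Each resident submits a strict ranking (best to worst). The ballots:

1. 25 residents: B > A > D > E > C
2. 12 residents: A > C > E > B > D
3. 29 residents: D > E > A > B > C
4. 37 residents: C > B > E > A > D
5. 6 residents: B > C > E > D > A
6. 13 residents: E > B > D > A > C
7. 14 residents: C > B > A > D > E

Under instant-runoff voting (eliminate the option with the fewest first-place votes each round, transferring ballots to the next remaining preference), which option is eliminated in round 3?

D

Round 1: E 13, C 51, D 29, B 31, A 12. Eliminate A.
Round 2: E 13, C 63, D 29, B 31. Eliminate E.
Round 3: C 63, D 29, B 44. Eliminate D.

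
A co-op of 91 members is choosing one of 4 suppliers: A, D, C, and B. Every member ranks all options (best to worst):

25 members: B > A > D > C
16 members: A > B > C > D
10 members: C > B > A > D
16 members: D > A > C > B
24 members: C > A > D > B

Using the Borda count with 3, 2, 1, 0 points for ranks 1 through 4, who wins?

A: 25·2 + 16·3 + 10·1 + 16·2 + 24·2 = 188
D: 25·1 + 16·0 + 10·0 + 16·3 + 24·1 = 97
C: 25·0 + 16·1 + 10·3 + 16·1 + 24·3 = 134
B: 25·3 + 16·2 + 10·2 + 16·0 + 24·0 = 127
A has the highest Borda score (188).

A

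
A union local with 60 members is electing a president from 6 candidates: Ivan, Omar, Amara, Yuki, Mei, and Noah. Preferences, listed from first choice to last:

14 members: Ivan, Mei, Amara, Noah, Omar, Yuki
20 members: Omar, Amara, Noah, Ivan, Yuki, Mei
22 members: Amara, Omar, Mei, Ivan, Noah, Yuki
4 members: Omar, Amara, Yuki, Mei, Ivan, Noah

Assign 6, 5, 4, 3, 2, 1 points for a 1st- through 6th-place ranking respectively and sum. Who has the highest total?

Ivan: 14·6 + 20·3 + 22·3 + 4·2 = 218
Omar: 14·2 + 20·6 + 22·5 + 4·6 = 282
Amara: 14·4 + 20·5 + 22·6 + 4·5 = 308
Yuki: 14·1 + 20·2 + 22·1 + 4·4 = 92
Mei: 14·5 + 20·1 + 22·4 + 4·3 = 190
Noah: 14·3 + 20·4 + 22·2 + 4·1 = 170
Amara has the highest Borda score (308).

Amara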